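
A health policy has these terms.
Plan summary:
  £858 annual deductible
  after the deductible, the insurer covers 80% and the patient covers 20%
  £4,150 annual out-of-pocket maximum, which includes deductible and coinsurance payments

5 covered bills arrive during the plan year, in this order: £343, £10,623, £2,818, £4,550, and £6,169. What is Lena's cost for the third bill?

£563.60

#1 (£343): all of it applies to the deductible. Patient pays £343; OOP now £343.
#2 (£10,623): £515 to deductible, leaving £10,108; patient's 20% is £2,021.60. Patient owes £2,536.60 (running OOP £2,879.60).
#3 (£2,818): 20% coinsurance on £2,818 = £563.60. Patient pays £563.60; OOP now £3,443.20.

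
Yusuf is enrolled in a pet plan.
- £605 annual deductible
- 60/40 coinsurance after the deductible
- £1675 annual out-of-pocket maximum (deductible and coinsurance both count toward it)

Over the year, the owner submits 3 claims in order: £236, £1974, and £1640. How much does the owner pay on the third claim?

£428

Claim 1 (£236): entire amount goes to the deductible. Cost to owner: £236. OOP to date £236.
Claim 2 (£1974): deductible takes £369, £1605 remains; 40% of £1605 = £642. Owner owes £1011 (running OOP £1247).
Claim 3 (£1640): deductible met; 40% of £1640 = £656. Adding that to £1247 gives £1903, past the £1675 cap; owner pays only £1675 − £1247 = £428.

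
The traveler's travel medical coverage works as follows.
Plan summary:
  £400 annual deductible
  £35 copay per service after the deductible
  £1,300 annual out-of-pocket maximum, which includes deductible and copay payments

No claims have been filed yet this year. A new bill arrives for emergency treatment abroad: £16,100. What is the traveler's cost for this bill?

£435

The full £400 deductible is still open; £400 of this bill applies to it.
After the £400 deductible portion, £16,100 − £400 = £15,700 is subject to the copay.
Copay on this service: £35.
So the traveler owes £400 + £35 = £435 before any cap.
Total out-of-pocket so far would be £0 + £435 = £435, below the £1,300 cap — no reduction.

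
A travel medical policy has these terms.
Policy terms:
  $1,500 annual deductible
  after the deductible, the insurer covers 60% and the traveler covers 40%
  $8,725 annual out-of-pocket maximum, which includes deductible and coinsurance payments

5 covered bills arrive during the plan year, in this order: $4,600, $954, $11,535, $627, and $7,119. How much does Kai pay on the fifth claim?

$738.60

Bill 1, $4,600: deductible takes $1,500, $3,100 remains; traveler's 40% is $1,240. Traveler pays $2,740; OOP now $2,740.
Bill 2, $954: 40% coinsurance on $954 = $381.60. Traveler owes $381.60 (running OOP $3,121.60).
Bill 3, $11,535: deductible already satisfied, so traveler's share is 40% × $11,535 = $4,614. Cost to traveler: $4,614. OOP to date $7,735.60.
Bill 4, $627: 40% coinsurance on $627 = $250.80. Cost to traveler: $250.80. OOP to date $7,986.40.
Bill 5, $7,119: 40% coinsurance on $7,119 = $2,847.60. That would push OOP to $10,834, over the $8,725 cap, so traveler pays $8,725 − $7,986.40 = $738.60.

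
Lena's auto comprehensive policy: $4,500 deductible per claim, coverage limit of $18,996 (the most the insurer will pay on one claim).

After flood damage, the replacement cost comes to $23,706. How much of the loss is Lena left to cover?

Less the $4,500 deductible: $23,706 − $4,500 = $19,206.
$19,206 exceeds the $18,996 limit, so the insurer pays the limit: $18,996.
Out of pocket: $23,706 − $18,996 = $4,710.

$4,710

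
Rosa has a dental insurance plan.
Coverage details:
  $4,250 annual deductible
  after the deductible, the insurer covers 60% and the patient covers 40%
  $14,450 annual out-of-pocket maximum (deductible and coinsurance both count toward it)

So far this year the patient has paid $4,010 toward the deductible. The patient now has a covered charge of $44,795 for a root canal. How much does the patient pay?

$10,440

Deductible still to meet: $4,250 − $4,010 = $240.
After the $240 deductible portion, $44,795 − $240 = $44,555 is subject to coinsurance.
40% of $44,555 = $17,822 falls to the patient.
Patient responsibility before any cap: $240 + $17,822 = $18,062.
Year-to-date out-of-pocket would reach $4,010 + $18,062 = $22,072, above the $14,450 maximum, so the patient pays only $14,450 − $4,010 = $10,440.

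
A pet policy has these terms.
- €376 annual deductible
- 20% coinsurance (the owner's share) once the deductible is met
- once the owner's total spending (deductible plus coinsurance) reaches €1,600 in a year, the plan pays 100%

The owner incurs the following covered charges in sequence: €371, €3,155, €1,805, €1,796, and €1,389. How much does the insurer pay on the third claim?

€1,444

Bill 1, €371: fully absorbed by the deductible. Owner pays €371; OOP now €371. Insurer: €371 − €371 = €0.
Bill 2, €3,155: €5 to deductible, leaving €3,150; owner's 20% is €630. Owner pays €635; OOP now €1,006. Insurer: €3,155 − €635 = €2,520.
Bill 3, €1,805: 20% coinsurance on €1,805 = €361. Cost to owner: €361. OOP to date €1,367. Plan pays €1,805 − €361 = €1,444.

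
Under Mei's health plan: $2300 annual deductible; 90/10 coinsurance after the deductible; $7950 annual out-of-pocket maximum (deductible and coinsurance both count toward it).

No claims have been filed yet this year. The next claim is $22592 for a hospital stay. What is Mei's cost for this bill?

Nothing has been paid toward the $2300 deductible, so the first $2300 of this charge is applied there.
That leaves $22592 − $2300 = $20292 for coinsurance.
Patient's 10% share of $20292 is $2029.20.
Patient responsibility before any cap: $2300 + $2029.20 = $4329.20.
Cumulative spending $0 + $4329.20 = $4329.20 stays under the $7950 maximum.

$4329.20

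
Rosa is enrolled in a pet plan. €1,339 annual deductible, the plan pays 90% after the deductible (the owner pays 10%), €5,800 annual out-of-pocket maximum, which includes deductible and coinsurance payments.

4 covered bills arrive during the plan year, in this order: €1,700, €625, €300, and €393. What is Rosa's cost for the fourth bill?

€39.30

Claim 1 — €1,700: €1,339 finishes the deductible; €361 goes to coinsurance; coinsurance €361 × 10% = €36.10. Cost to owner: €1,375.10. OOP to date €1,375.10.
Claim 2 — €625: deductible already satisfied, so owner's share is 10% × €625 = €62.50. Owner pays €62.50; OOP now €1,437.60.
Claim 3 — €300: 10% coinsurance on €300 = €30. Owner owes €30 (running OOP €1,467.60).
Claim 4 — €393: deductible already satisfied, so owner's share is 10% × €393 = €39.30. Cost to owner: €39.30. OOP to date €1,506.90.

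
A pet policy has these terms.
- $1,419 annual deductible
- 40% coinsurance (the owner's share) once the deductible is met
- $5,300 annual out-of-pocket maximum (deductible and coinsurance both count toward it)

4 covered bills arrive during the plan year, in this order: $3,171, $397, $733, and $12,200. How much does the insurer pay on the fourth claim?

#1 ($3,171): $1,419 to deductible, leaving $1,752; 40% of $1,752 = $700.80. Owner pays $2,119.80; OOP now $2,119.80. Plan pays $3,171 − $2,119.80 = $1,051.20.
#2 ($397): 40% coinsurance on $397 = $158.80. Owner owes $158.80 (running OOP $2,278.60). Insurer: $397 − $158.80 = $238.20.
#3 ($733): deductible met; 40% of $733 = $293.20. Cost to owner: $293.20. OOP to date $2,571.80. Insurer: $733 − $293.20 = $439.80.
#4 ($12,200): 40% coinsurance on $12,200 = $4,880. OOP would hit $7,451.80 > $5,300, so the cap limits the owner to $5,300 − $2,571.80 = $2,728.20. Insurer: $12,200 − $2,728.20 = $9,471.80.

$9,471.80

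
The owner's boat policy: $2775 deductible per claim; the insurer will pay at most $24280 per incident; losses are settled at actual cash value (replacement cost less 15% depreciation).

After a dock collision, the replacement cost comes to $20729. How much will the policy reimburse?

$14844.65

At 15% depreciation, ACV = $20729 − $3109.35 = $17619.65.
Less the $2775 deductible: $17619.65 − $2775 = $14844.65.
$14844.65 ≤ $24280, so the limit doesn't bind; insurer pays $14844.65.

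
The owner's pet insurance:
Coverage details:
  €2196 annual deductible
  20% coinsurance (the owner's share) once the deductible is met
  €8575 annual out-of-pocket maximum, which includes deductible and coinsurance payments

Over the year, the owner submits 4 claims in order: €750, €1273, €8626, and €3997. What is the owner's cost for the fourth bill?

€799.40

Claim 1 (€750): entire amount goes to the deductible. Cost to owner: €750. OOP to date €750.
Claim 2 (€1273): all of it applies to the deductible. Owner owes €1273 (running OOP €2023).
Claim 3 (€8626): €173 to deductible, leaving €8453; owner's 20% is €1690.60. Cost to owner: €1863.60. OOP to date €3886.60.
Claim 4 (€3997): deductible met; 20% of €3997 = €799.40. Cost to owner: €799.40. OOP to date €4686.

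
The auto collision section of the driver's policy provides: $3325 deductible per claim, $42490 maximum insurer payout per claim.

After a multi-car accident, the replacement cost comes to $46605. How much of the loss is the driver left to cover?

$4115

After the deductible, $46605 − $3325 = $43280 remains.
$43280 exceeds the $42490 limit, so the insurer pays the limit: $42490.
The driver bears the rest of the original loss: $46605 − $42490 = $4115.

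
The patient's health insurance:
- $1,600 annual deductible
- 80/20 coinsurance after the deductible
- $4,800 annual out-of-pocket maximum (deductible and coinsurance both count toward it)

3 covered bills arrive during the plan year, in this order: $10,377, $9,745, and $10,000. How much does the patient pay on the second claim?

$1,444.60

#1 ($10,377): deductible takes $1,600, $8,777 remains; 20% of $8,777 = $1,755.40. Cost to patient: $3,355.40. OOP to date $3,355.40.
#2 ($9,745): deductible met; 20% of $9,745 = $1,949. Adding that to $3,355.40 gives $5,304.40, past the $4,800 cap; patient pays only $4,800 − $3,355.40 = $1,444.60.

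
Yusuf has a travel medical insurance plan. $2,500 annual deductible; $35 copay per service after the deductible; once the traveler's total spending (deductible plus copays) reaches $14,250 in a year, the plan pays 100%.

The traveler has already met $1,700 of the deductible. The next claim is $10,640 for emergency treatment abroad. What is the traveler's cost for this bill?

Remaining deductible: $2,500 − $1,700 = $800.
The remaining $9,840 (= $10,640 − $800) moves to the copay.
Copay on this service: $35.
So the traveler owes $800 + $35 = $835 before any cap.
Cumulative spending $1,700 + $835 = $2,535 stays under the $14,250 maximum.

$835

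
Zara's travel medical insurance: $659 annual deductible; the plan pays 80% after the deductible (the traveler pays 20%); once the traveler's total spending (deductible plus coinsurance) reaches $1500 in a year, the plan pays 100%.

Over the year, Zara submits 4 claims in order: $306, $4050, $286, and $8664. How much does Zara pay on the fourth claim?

$44.40

Claim 1 — $306: all of it applies to the deductible. Traveler pays $306; OOP now $306.
Claim 2 — $4050: $353 finishes the deductible; $3697 goes to coinsurance; traveler's 20% is $739.40. Cost to traveler: $1092.40. OOP to date $1398.40.
Claim 3 — $286: deductible met; 20% of $286 = $57.20. Cost to traveler: $57.20. OOP to date $1455.60.
Claim 4 — $8664: deductible met; 20% of $8664 = $1732.80. That would push OOP to $3188.40, over the $1500 cap, so traveler pays $1500 − $1455.60 = $44.40.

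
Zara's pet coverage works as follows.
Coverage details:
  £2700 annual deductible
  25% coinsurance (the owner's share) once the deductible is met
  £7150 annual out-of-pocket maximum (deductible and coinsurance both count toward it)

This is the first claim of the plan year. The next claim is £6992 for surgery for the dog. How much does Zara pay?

Nothing has been paid toward the £2700 deductible, so the first £2700 of this charge is applied there.
After the £2700 deductible portion, £6992 − £2700 = £4292 is subject to coinsurance.
Coinsurance: £4292 × 25% = £1073.
That puts the owner's cost at £2700 + £1073 = £3773 before any cap.
Cumulative spending £0 + £3773 = £3773 stays under the £7150 maximum.

£3773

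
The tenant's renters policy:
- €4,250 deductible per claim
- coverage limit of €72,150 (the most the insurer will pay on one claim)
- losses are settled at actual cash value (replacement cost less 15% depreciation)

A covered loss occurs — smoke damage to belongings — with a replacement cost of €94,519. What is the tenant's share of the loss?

Depreciate 15%: the covered value is €94,519 × 0.85 = €80,341.15.
Less the €4,250 deductible: €80,341.15 − €4,250 = €76,091.15.
Since €76,091.15 > €72,150, the payout is capped at €72,150.
Out of pocket: €94,519 − €72,150 = €22,369.

€22,369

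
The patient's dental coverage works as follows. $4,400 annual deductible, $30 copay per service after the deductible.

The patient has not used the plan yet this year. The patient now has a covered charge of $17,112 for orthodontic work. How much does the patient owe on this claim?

The full $4,400 deductible is still open; $4,400 of this bill applies to it.
After the $4,400 deductible portion, $17,112 − $4,400 = $12,712 is subject to the copay.
Copay on this service: $30.
So the patient owes $4,400 + $30 = $4,430.

$4,430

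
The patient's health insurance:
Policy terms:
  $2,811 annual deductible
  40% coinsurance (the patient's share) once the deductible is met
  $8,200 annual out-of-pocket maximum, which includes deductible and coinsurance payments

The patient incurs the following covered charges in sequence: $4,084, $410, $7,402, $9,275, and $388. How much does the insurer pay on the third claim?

Claim 1 ($4,084): $2,811 finishes the deductible; $1,273 goes to coinsurance; 40% of $1,273 = $509.20. Patient pays $3,320.20; OOP now $3,320.20. Insurer: $4,084 − $3,320.20 = $763.80.
Claim 2 ($410): 40% coinsurance on $410 = $164. Patient pays $164; OOP now $3,484.20. Insurer: $410 − $164 = $246.
Claim 3 ($7,402): deductible met; 40% of $7,402 = $2,960.80. Cost to patient: $2,960.80. OOP to date $6,445. Insurer: $7,402 − $2,960.80 = $4,441.20.

$4,441.20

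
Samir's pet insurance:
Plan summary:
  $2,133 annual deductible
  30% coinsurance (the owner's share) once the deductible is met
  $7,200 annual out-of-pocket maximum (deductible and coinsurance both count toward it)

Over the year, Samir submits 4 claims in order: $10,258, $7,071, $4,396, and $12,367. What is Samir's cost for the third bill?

Bill 1, $10,258: deductible takes $2,133, $8,125 remains; coinsurance $8,125 × 30% = $2,437.50. Owner owes $4,570.50 (running OOP $4,570.50).
Bill 2, $7,071: deductible already satisfied, so owner's share is 30% × $7,071 = $2,121.30. Owner pays $2,121.30; OOP now $6,691.80.
Bill 3, $4,396: 30% coinsurance on $4,396 = $1,318.80. Adding that to $6,691.80 gives $8,010.60, past the $7,200 cap; owner pays only $7,200 − $6,691.80 = $508.20.

$508.20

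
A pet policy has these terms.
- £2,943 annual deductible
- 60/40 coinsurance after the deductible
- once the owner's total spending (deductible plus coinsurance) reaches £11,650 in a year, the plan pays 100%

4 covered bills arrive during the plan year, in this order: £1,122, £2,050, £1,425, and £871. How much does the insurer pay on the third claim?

£855

#1 (£1,122): all of it applies to the deductible. Cost to owner: £1,122. OOP to date £1,122. Insurer: £1,122 − £1,122 = £0.
#2 (£2,050): deductible takes £1,821, £229 remains; 40% of £229 = £91.60. Cost to owner: £1,912.60. OOP to date £3,034.60. Insurer: £2,050 − £1,912.60 = £137.40.
#3 (£1,425): 40% coinsurance on £1,425 = £570. Owner pays £570; OOP now £3,604.60. Insurer: £1,425 − £570 = £855.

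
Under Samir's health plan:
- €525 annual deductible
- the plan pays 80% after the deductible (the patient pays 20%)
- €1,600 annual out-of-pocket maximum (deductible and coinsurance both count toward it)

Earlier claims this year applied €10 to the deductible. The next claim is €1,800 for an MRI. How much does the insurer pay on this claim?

€1,028

€10 of the €525 deductible is already met, leaving €515.
The remaining €1,285 (= €1,800 − €515) moves to coinsurance.
Patient's 20% share of €1,285 is €257.
So the patient owes €515 + €257 = €772 before any cap.
Year-to-date out-of-pocket becomes €10 + €772 = €782, still under the €1,600 maximum, so no cap applies.
Insurer pays the balance: €1,800 − €772 = €1,028.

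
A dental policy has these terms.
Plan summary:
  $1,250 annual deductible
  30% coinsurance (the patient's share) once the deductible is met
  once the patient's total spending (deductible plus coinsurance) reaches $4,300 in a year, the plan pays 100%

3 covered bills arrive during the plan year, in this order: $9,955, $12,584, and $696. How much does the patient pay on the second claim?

$438.50

#1 ($9,955): $1,250 to deductible, leaving $8,705; coinsurance $8,705 × 30% = $2,611.50. Cost to patient: $3,861.50. OOP to date $3,861.50.
#2 ($12,584): 30% coinsurance on $12,584 = $3,775.20. Adding that to $3,861.50 gives $7,636.70, past the $4,300 cap; patient pays only $4,300 − $3,861.50 = $438.50.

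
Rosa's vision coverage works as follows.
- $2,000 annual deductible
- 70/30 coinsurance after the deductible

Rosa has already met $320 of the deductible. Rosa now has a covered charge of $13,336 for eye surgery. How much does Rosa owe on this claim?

Deductible still to meet: $2,000 − $320 = $1,680.
After the $1,680 deductible portion, $13,336 − $1,680 = $11,656 is subject to coinsurance.
Member's 30% share of $11,656 is $3,496.80.
So the member owes $1,680 + $3,496.80 = $5,176.80.

$5,176.80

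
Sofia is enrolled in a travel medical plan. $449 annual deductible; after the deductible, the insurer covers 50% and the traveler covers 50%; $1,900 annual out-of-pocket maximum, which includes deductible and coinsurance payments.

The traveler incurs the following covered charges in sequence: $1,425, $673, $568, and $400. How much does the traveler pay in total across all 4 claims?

Bill 1, $1,425: deductible takes $449, $976 remains; traveler's 50% is $488. Cost to traveler: $937. OOP to date $937.
Bill 2, $673: 50% coinsurance on $673 = $336.50. Traveler pays $336.50; OOP now $1,273.50.
Bill 3, $568: 50% coinsurance on $568 = $284. Traveler pays $284; OOP now $1,557.50.
Bill 4, $400: 50% coinsurance on $400 = $200. Traveler owes $200 (running OOP $1,757.50).
Summing the traveler's payments: $937 + $336.50 + $284 + $200 = $1,757.50.

$1,757.50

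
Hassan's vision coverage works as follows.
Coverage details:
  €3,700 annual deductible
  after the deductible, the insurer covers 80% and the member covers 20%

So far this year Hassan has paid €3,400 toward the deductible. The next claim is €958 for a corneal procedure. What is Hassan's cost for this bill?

Remaining deductible: €3,700 − €3,400 = €300.
The remaining €658 (= €958 − €300) moves to coinsurance.
Member's 20% share of €658 is €131.60.
Member responsibility: €300 + €131.60 = €431.60.

€431.60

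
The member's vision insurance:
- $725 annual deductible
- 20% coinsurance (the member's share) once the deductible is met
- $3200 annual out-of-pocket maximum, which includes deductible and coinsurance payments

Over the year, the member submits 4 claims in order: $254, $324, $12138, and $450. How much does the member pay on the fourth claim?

#1 ($254): fully absorbed by the deductible. Member pays $254; OOP now $254.
#2 ($324): fully absorbed by the deductible. Member owes $324 (running OOP $578).
#3 ($12138): $147 to deductible, leaving $11991; member's 20% is $2398.20. Cost to member: $2545.20. OOP to date $3123.20.
#4 ($450): 20% coinsurance on $450 = $90. OOP would hit $3213.20 > $3200, so the cap limits the member to $3200 − $3123.20 = $76.80.

$76.80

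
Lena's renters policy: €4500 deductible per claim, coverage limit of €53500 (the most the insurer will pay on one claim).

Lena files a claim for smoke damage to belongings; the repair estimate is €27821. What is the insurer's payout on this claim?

€23321

Subtract the deductible: €27821 − €4500 = €23321.
€23321 is within the €53500 limit, so the insurer pays €23321.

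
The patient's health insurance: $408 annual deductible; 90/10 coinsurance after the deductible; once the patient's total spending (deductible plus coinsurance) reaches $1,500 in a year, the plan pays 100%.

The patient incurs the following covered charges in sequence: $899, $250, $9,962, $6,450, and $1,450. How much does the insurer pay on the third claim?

Claim 1 — $899: $408 finishes the deductible; $491 goes to coinsurance; patient's 10% is $49.10. Patient pays $457.10; OOP now $457.10. Plan pays $899 − $457.10 = $441.90.
Claim 2 — $250: 10% coinsurance on $250 = $25. Patient owes $25 (running OOP $482.10). Insurer: $250 − $25 = $225.
Claim 3 — $9,962: 10% coinsurance on $9,962 = $996.20. Cost to patient: $996.20. OOP to date $1,478.30. Plan pays $9,962 − $996.20 = $8,965.80.

$8,965.80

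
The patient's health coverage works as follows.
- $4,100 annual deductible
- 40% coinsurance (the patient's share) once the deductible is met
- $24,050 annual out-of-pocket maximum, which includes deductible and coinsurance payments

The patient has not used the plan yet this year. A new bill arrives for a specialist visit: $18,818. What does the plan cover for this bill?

The full $4,100 deductible is still open; $4,100 of this bill applies to it.
After the $4,100 deductible portion, $18,818 − $4,100 = $14,718 is subject to coinsurance.
Coinsurance: $14,718 × 40% = $5,887.20.
So the patient owes $4,100 + $5,887.20 = $9,987.20 before any cap.
Total out-of-pocket so far would be $0 + $9,987.20 = $9,987.20, below the $24,050 cap — no reduction.
The insurer covers the remainder: $18,818 − $9,987.20 = $8,830.80.

$8,830.80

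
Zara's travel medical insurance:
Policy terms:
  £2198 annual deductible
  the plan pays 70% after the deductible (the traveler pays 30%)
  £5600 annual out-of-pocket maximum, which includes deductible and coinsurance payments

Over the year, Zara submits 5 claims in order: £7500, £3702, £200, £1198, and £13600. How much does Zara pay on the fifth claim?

£281.40

Bill 1, £7500: £2198 to deductible, leaving £5302; coinsurance £5302 × 30% = £1590.60. Cost to traveler: £3788.60. OOP to date £3788.60.
Bill 2, £3702: deductible met; 30% of £3702 = £1110.60. Cost to traveler: £1110.60. OOP to date £4899.20.
Bill 3, £200: deductible already satisfied, so traveler's share is 30% × £200 = £60. Traveler pays £60; OOP now £4959.20.
Bill 4, £1198: deductible already satisfied, so traveler's share is 30% × £1198 = £359.40. Cost to traveler: £359.40. OOP to date £5318.60.
Bill 5, £13600: deductible already satisfied, so traveler's share is 30% × £13600 = £4080. Adding that to £5318.60 gives £9398.60, past the £5600 cap; traveler pays only £5600 − £5318.60 = £281.40.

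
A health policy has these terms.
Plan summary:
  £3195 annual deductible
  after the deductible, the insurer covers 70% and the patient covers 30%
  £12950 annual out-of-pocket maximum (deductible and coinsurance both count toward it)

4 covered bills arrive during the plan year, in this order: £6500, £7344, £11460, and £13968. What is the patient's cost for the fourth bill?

#1 (£6500): £3195 finishes the deductible; £3305 goes to coinsurance; 30% of £3305 = £991.50. Patient owes £4186.50 (running OOP £4186.50).
#2 (£7344): deductible met; 30% of £7344 = £2203.20. Patient pays £2203.20; OOP now £6389.70.
#3 (£11460): 30% coinsurance on £11460 = £3438. Cost to patient: £3438. OOP to date £9827.70.
#4 (£13968): deductible already satisfied, so patient's share is 30% × £13968 = £4190.40. Adding that to £9827.70 gives £14018.10, past the £12950 cap; patient pays only £12950 − £9827.70 = £3122.30.

£3122.30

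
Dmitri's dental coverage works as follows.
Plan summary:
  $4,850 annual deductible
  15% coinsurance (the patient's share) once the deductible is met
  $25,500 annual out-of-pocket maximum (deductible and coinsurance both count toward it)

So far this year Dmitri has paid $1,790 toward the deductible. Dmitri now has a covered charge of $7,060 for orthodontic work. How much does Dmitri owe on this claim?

Remaining deductible: $4,850 − $1,790 = $3,060.
After the $3,060 deductible portion, $7,060 − $3,060 = $4,000 is subject to coinsurance.
Patient's 15% share of $4,000 is $600.
Patient responsibility before any cap: $3,060 + $600 = $3,660.
Total out-of-pocket so far would be $1,790 + $3,660 = $5,450, below the $25,500 cap — no reduction.

$3,660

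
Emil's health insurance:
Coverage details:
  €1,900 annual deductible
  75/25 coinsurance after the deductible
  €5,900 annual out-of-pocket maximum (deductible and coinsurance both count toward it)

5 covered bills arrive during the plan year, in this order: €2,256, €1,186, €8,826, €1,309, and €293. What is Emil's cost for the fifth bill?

€73.25

Claim 1 (€2,256): €1,900 to deductible, leaving €356; coinsurance €356 × 25% = €89. Patient pays €1,989; OOP now €1,989.
Claim 2 (€1,186): 25% coinsurance on €1,186 = €296.50. Patient owes €296.50 (running OOP €2,285.50).
Claim 3 (€8,826): deductible already satisfied, so patient's share is 25% × €8,826 = €2,206.50. Patient owes €2,206.50 (running OOP €4,492).
Claim 4 (€1,309): deductible already satisfied, so patient's share is 25% × €1,309 = €327.25. Patient owes €327.25 (running OOP €4,819.25).
Claim 5 (€293): 25% coinsurance on €293 = €73.25. Cost to patient: €73.25. OOP to date €4,892.50.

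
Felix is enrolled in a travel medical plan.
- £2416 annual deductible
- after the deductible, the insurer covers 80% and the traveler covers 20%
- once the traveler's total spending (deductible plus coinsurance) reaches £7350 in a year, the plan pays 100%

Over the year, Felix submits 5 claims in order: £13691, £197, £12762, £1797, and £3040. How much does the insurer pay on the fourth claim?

£1709.80

Claim 1 (£13691): £2416 finishes the deductible; £11275 goes to coinsurance; 20% of £11275 = £2255. Traveler pays £4671; OOP now £4671. Plan pays £13691 − £4671 = £9020.
Claim 2 (£197): 20% coinsurance on £197 = £39.40. Traveler pays £39.40; OOP now £4710.40. Plan pays £197 − £39.40 = £157.60.
Claim 3 (£12762): 20% coinsurance on £12762 = £2552.40. Cost to traveler: £2552.40. OOP to date £7262.80. Plan pays £12762 − £2552.40 = £10209.60.
Claim 4 (£1797): deductible met; 20% of £1797 = £359.40. Adding that to £7262.80 gives £7622.20, past the £7350 cap; traveler pays only £7350 − £7262.80 = £87.20. Plan pays £1797 − £87.20 = £1709.80.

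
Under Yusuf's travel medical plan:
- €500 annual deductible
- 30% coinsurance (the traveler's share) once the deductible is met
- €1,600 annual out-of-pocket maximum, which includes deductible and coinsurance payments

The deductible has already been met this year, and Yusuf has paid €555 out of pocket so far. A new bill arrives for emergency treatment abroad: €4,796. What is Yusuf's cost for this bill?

€1,045

With the deductible met, the entire €4,796 is subject to coinsurance.
Coinsurance: €4,796 × 30% = €1,438.80.
That would bring total out-of-pocket to €1,993.80, past the €1,600 cap. The traveler is capped at €1,600 − €555 = €1,045 on this claim.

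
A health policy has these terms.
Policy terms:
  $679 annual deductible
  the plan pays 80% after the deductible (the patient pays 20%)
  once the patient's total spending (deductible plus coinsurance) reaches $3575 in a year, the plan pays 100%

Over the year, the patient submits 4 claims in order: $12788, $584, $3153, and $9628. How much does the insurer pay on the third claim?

$2795.60

Claim 1 ($12788): deductible takes $679, $12109 remains; 20% of $12109 = $2421.80. Cost to patient: $3100.80. OOP to date $3100.80. Insurer: $12788 − $3100.80 = $9687.20.
Claim 2 ($584): deductible met; 20% of $584 = $116.80. Patient owes $116.80 (running OOP $3217.60). Plan pays $584 − $116.80 = $467.20.
Claim 3 ($3153): deductible already satisfied, so patient's share is 20% × $3153 = $630.60. Adding that to $3217.60 gives $3848.20, past the $3575 cap; patient pays only $3575 − $3217.60 = $357.40. Plan pays $3153 − $357.40 = $2795.60.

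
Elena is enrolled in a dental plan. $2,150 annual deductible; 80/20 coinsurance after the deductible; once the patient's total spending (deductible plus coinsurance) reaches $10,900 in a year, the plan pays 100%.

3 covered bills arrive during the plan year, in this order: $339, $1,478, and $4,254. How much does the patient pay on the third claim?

$1,117.20

Claim 1 ($339): entire amount goes to the deductible. Patient pays $339; OOP now $339.
Claim 2 ($1,478): all of it applies to the deductible. Cost to patient: $1,478. OOP to date $1,817.
Claim 3 ($4,254): deductible takes $333, $3,921 remains; coinsurance $3,921 × 20% = $784.20. Patient owes $1,117.20 (running OOP $2,934.20).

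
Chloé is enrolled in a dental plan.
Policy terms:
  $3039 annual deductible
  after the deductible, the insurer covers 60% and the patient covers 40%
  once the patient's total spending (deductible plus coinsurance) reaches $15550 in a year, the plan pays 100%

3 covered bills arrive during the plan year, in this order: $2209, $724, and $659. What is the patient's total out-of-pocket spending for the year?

Bill 1, $2209: all of it applies to the deductible. Patient owes $2209 (running OOP $2209).
Bill 2, $724: all of it applies to the deductible. Patient pays $724; OOP now $2933.
Bill 3, $659: deductible takes $106, $553 remains; coinsurance $553 × 40% = $221.20. Patient pays $327.20; OOP now $3260.20.
Summing the patient's payments: $2209 + $724 + $327.20 = $3260.20.

$3260.20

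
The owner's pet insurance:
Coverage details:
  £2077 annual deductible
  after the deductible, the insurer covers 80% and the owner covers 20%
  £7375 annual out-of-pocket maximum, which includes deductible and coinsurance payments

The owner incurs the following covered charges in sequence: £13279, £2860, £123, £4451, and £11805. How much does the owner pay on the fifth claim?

#1 (£13279): £2077 to deductible, leaving £11202; owner's 20% is £2240.40. Owner pays £4317.40; OOP now £4317.40.
#2 (£2860): deductible met; 20% of £2860 = £572. Owner pays £572; OOP now £4889.40.
#3 (£123): 20% coinsurance on £123 = £24.60. Owner pays £24.60; OOP now £4914.
#4 (£4451): deductible already satisfied, so owner's share is 20% × £4451 = £890.20. Owner pays £890.20; OOP now £5804.20.
#5 (£11805): deductible already satisfied, so owner's share is 20% × £11805 = £2361. OOP would hit £8165.20 > £7375, so the cap limits the owner to £7375 − £5804.20 = £1570.80.

£1570.80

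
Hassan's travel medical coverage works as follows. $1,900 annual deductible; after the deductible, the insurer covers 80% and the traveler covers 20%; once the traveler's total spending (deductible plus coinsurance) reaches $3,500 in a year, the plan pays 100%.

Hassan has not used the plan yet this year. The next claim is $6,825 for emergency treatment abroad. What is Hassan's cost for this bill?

$2,885

The full $1,900 deductible is still open; $1,900 of this bill applies to it.
After the $1,900 deductible portion, $6,825 − $1,900 = $4,925 is subject to coinsurance.
20% of $4,925 = $985 falls to the traveler.
So the traveler owes $1,900 + $985 = $2,885 before any cap.
Total out-of-pocket so far would be $0 + $2,885 = $2,885, below the $3,500 cap — no reduction.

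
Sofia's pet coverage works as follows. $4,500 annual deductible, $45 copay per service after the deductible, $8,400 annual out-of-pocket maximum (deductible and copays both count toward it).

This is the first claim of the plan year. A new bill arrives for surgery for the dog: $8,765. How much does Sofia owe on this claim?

Nothing has been paid toward the $4,500 deductible, so the first $4,500 of this charge is applied there.
The remaining $4,265 (= $8,765 − $4,500) moves to the copay.
Copay on this service: $45.
So the owner owes $4,500 + $45 = $4,545 before any cap.
Year-to-date out-of-pocket becomes $0 + $4,545 = $4,545, still under the $8,400 maximum, so no cap applies.

$4,545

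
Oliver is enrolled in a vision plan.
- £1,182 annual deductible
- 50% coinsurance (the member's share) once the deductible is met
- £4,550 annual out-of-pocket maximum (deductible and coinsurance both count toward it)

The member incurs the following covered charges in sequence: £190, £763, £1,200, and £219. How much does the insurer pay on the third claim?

Claim 1 — £190: all of it applies to the deductible. Member pays £190; OOP now £190. Plan pays £190 − £190 = £0.
Claim 2 — £763: fully absorbed by the deductible. Member pays £763; OOP now £953. Plan pays £763 − £763 = £0.
Claim 3 — £1,200: deductible takes £229, £971 remains; member's 50% is £485.50. Cost to member: £714.50. OOP to date £1,667.50. Insurer: £1,200 − £714.50 = £485.50.

£485.50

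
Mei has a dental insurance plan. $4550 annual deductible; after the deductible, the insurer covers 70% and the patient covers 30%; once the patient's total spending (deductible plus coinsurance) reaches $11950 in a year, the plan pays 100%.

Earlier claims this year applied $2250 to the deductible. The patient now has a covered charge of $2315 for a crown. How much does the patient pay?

$2250 of the $4550 deductible is already met, leaving $2300.
The remaining $15 (= $2315 − $2300) moves to coinsurance.
Patient's 30% share of $15 is $4.50.
Patient responsibility before any cap: $2300 + $4.50 = $2304.50.
Total out-of-pocket so far would be $2250 + $2304.50 = $4554.50, below the $11950 cap — no reduction.

$2304.50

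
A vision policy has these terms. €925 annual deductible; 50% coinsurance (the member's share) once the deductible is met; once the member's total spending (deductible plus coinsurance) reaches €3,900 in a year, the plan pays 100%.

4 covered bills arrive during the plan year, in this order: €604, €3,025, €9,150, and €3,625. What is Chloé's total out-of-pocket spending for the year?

Claim 1 (€604): entire amount goes to the deductible. Member owes €604 (running OOP €604).
Claim 2 (€3,025): €321 finishes the deductible; €2,704 goes to coinsurance; member's 50% is €1,352. Member owes €1,673 (running OOP €2,277).
Claim 3 (€9,150): deductible met; 50% of €9,150 = €4,575. OOP would hit €6,852 > €3,900, so the cap limits the member to €3,900 − €2,277 = €1,623.
Claim 4 (€3,625): 50% coinsurance on €3,625 = €1,812.50. That would push OOP to €5,712.50, over the €3,900 cap, so member pays €3,900 − €3,900 = €0.
Total paid by the member: €604 + €1,673 + €1,623 + €0 = €3,900.

€3,900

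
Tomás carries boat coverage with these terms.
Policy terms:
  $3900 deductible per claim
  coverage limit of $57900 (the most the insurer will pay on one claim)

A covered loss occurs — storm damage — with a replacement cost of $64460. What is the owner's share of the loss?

Subtract the deductible: $64460 − $3900 = $60560.
Since $60560 > $57900, the payout is capped at $57900.
Owner's share is the uncovered remainder: $64460 − $57900 = $6560.

$6560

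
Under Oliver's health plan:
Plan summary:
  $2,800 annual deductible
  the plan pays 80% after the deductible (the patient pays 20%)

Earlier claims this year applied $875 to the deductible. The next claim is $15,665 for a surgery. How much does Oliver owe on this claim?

$4,673

$875 of the $2,800 deductible is already met, leaving $1,925.
The remaining $13,740 (= $15,665 − $1,925) moves to coinsurance.
Coinsurance: $13,740 × 20% = $2,748.
So the patient owes $1,925 + $2,748 = $4,673.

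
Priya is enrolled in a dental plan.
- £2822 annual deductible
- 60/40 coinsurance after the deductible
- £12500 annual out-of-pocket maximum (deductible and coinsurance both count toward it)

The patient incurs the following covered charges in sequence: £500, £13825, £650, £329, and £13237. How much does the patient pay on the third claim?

£260

Claim 1 (£500): entire amount goes to the deductible. Cost to patient: £500. OOP to date £500.
Claim 2 (£13825): deductible takes £2322, £11503 remains; patient's 40% is £4601.20. Cost to patient: £6923.20. OOP to date £7423.20.
Claim 3 (£650): 40% coinsurance on £650 = £260. Cost to patient: £260. OOP to date £7683.20.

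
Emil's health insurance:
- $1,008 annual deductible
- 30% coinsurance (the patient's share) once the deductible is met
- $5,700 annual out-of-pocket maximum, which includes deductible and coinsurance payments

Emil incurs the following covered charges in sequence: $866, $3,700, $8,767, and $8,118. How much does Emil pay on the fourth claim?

Claim 1 — $866: all of it applies to the deductible. Patient pays $866; OOP now $866.
Claim 2 — $3,700: $142 finishes the deductible; $3,558 goes to coinsurance; patient's 30% is $1,067.40. Patient owes $1,209.40 (running OOP $2,075.40).
Claim 3 — $8,767: deductible already satisfied, so patient's share is 30% × $8,767 = $2,630.10. Patient pays $2,630.10; OOP now $4,705.50.
Claim 4 — $8,118: 30% coinsurance on $8,118 = $2,435.40. Adding that to $4,705.50 gives $7,140.90, past the $5,700 cap; patient pays only $5,700 − $4,705.50 = $994.50.

$994.50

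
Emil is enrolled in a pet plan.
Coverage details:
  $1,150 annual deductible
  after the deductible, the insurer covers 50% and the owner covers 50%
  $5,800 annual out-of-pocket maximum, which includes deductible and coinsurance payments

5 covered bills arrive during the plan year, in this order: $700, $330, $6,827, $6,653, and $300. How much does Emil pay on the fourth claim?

Bill 1, $700: fully absorbed by the deductible. Owner pays $700; OOP now $700.
Bill 2, $330: entire amount goes to the deductible. Cost to owner: $330. OOP to date $1,030.
Bill 3, $6,827: $120 finishes the deductible; $6,707 goes to coinsurance; 50% of $6,707 = $3,353.50. Owner pays $3,473.50; OOP now $4,503.50.
Bill 4, $6,653: deductible already satisfied, so owner's share is 50% × $6,653 = $3,326.50. Adding that to $4,503.50 gives $7,830, past the $5,800 cap; owner pays only $5,800 − $4,503.50 = $1,296.50.

$1,296.50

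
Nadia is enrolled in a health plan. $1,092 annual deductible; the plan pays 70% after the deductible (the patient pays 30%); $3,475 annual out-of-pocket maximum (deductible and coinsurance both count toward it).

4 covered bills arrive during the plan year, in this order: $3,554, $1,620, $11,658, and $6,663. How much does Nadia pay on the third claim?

#1 ($3,554): deductible takes $1,092, $2,462 remains; patient's 30% is $738.60. Cost to patient: $1,830.60. OOP to date $1,830.60.
#2 ($1,620): 30% coinsurance on $1,620 = $486. Patient owes $486 (running OOP $2,316.60).
#3 ($11,658): deductible met; 30% of $11,658 = $3,497.40. That would push OOP to $5,814, over the $3,475 cap, so patient pays $3,475 − $2,316.60 = $1,158.40.

$1,158.40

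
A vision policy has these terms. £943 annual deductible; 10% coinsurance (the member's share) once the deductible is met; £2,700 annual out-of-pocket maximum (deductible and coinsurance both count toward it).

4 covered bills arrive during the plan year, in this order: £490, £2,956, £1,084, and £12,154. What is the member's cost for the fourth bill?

£1,215.40

Bill 1, £490: entire amount goes to the deductible. Member pays £490; OOP now £490.
Bill 2, £2,956: £453 to deductible, leaving £2,503; 10% of £2,503 = £250.30. Member pays £703.30; OOP now £1,193.30.
Bill 3, £1,084: deductible already satisfied, so member's share is 10% × £1,084 = £108.40. Member pays £108.40; OOP now £1,301.70.
Bill 4, £12,154: deductible met; 10% of £12,154 = £1,215.40. Member pays £1,215.40; OOP now £2,517.10.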